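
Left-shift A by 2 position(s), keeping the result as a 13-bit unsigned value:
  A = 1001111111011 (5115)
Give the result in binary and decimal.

Shift left by 2: drop the top 2 bit(s), append 2 zero(s) on the right.
  1001111111011  ->  discard [10], keep [01111111011], append 00
= 0111111101100

Answer: 0111111101100 (4076)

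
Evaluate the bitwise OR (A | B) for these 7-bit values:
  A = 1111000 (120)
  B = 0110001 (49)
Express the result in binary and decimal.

Apply | to each column (1 where either bit is 1):
  1111000
| 0110001
---------
  1111001

Answer: 1111001 (121)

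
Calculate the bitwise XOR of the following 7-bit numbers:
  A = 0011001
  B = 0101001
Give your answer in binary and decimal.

Apply ^ to each column (1 where bits differ):
  0011001
^ 0101001
---------
  0110000

Answer: 0110000 (48)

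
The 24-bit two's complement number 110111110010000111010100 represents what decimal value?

MSB is 1, so the value is negative. Find the magnitude:
1. Invert bits:  001000001101111000101011
2. Add 1:        001000001101111000101100  = 2154028
3. Apply sign:   -2154028

Answer: -2154028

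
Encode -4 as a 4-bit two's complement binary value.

1. Binary of +4:  0100
2. Invert bits:     1011
3. Add 1:           1100

Answer: 1100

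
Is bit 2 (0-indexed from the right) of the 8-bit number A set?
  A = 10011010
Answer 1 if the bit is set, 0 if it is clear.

Bit 2 is the 3rd from the right.
  10011010
       ^
That bit is 0.

Answer: 0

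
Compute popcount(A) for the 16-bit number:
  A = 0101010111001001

0101010111001001
1-bits at positions (from bit 0 = LSB): 0, 3, 6, 7, 8, 10, 12, 14
Count = 8

Answer: 8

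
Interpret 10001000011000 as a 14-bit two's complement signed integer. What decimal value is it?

MSB is 1, so the value is negative. Find the magnitude:
1. Invert bits:  01110111100111
2. Add 1:        01110111101000  = 7656
3. Apply sign:   -7656

Answer: -7656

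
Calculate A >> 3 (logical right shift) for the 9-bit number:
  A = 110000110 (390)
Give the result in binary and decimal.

Logical shift right by 3: drop the bottom 3 bit(s), prepend 3 zero(s) on the left.
  110000110  ->  keep [110000], discard [110], prepend 000
= 000110000

Answer: 000110000 (48)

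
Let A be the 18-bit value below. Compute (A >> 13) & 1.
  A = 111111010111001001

Bit 13 is the 14th from the right.
  111111010111001001
      ^
That bit is 1.

Answer: 1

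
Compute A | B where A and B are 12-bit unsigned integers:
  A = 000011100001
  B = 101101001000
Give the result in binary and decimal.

Apply | to each column (1 where either bit is 1):
  000011100001
| 101101001000
--------------
  101111101001

Answer: 101111101001 (3049)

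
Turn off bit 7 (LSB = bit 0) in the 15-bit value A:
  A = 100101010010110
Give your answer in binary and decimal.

Mask = ~(1 << 7) = 111111101111111
Bit 7 of A is 1, so AND-ing with the mask clears it to 0.
  100101010010110
& 111111101111111
-----------------
  100101000010110

Answer: 100101000010110 (18966)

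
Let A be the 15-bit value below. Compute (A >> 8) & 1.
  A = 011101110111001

Bit 8 is the 9th from the right.
  011101110111001
        ^
That bit is 1.

Answer: 1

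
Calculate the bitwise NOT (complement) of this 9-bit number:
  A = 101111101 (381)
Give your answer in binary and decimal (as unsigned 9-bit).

Flip each bit (0->1, 1->0):
  101111101
  010000010

Answer: 010000010 (130)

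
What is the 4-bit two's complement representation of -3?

1. Binary of +3:  0011
2. Invert bits:     1100
3. Add 1:           1101

Answer: 1101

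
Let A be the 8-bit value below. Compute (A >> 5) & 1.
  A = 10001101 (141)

Bit 5 is the 6th from the right.
  10001101
    ^
That bit is 0.

Answer: 0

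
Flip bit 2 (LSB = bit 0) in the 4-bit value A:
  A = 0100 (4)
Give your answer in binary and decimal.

Mask = 1 << 2 = 0100
Bit 2 of A is 1; XOR with the mask flips it to 0.
  0100
^ 0100
------
  0000

Answer: 0000 (0)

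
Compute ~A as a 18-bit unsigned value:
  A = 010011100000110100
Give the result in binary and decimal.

Flip each bit (0->1, 1->0):
  010011100000110100
  101100011111001011

Answer: 101100011111001011 (182219)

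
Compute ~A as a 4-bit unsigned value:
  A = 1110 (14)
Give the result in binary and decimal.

Flip each bit (0->1, 1->0):
  1110
  0001

Answer: 0001 (1)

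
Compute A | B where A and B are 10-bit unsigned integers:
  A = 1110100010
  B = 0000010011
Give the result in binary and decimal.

Apply | to each column (1 where either bit is 1):
  1110100010
| 0000010011
------------
  1110110011

Answer: 1110110011 (947)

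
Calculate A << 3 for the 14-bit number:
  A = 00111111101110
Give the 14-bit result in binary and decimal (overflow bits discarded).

Shift left by 3: drop the top 3 bit(s), append 3 zero(s) on the right.
  00111111101110  ->  discard [001], keep [11111101110], append 000
= 11111101110000

Answer: 11111101110000 (16240)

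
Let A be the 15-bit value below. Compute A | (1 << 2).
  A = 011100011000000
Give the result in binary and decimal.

Mask = 1 << 2 = 000000000000100
Bit 2 of A is 0, so OR-ing with the mask flips it to 1.
  011100011000000
| 000000000000100
-----------------
  011100011000100

Answer: 011100011000100 (14532)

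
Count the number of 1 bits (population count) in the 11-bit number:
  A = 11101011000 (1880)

11101011000
1-bits at positions (from bit 0 = LSB): 3, 4, 6, 8, 9, 10
Count = 6

Answer: 6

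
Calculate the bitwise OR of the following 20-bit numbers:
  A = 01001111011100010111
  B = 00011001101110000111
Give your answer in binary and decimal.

Apply | to each column (1 where either bit is 1):
  01001111011100010111
| 00011001101110000111
----------------------
  01011111111110010111

Answer: 01011111111110010111 (393111)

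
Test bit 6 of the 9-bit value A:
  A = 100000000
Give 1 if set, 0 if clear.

Bit 6 is the 7th from the right.
  100000000
    ^
That bit is 0.

Answer: 0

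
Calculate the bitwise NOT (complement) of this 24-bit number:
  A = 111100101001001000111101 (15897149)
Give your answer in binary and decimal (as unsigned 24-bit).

Flip each bit (0->1, 1->0):
  111100101001001000111101
  000011010110110111000010

Answer: 000011010110110111000010 (880066)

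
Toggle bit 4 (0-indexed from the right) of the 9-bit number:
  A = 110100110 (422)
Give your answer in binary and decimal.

Mask = 1 << 4 = 000010000
Bit 4 of A is 0; XOR with the mask flips it to 1.
  110100110
^ 000010000
-----------
  110110110

Answer: 110110110 (438)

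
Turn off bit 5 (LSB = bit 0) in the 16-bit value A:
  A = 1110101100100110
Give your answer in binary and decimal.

Mask = ~(1 << 5) = 1111111111011111
Bit 5 of A is 1, so AND-ing with the mask clears it to 0.
  1110101100100110
& 1111111111011111
------------------
  1110101100000110

Answer: 1110101100000110 (60166)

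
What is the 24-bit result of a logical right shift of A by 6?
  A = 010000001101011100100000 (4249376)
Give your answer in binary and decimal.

Logical shift right by 6: drop the bottom 6 bit(s), prepend 6 zero(s) on the left.
  010000001101011100100000  ->  keep [010000001101011100], discard [100000], prepend 000000
= 000000010000001101011100

Answer: 000000010000001101011100 (66396)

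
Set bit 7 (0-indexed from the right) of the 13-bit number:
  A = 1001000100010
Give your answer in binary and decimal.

Mask = 1 << 7 = 0000010000000
Bit 7 of A is 0, so OR-ing with the mask flips it to 1.
  1001000100010
| 0000010000000
---------------
  1001010100010

Answer: 1001010100010 (4770)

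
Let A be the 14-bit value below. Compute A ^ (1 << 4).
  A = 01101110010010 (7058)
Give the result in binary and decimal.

Mask = 1 << 4 = 00000000010000
Bit 4 of A is 1; XOR with the mask flips it to 0.
  01101110010010
^ 00000000010000
----------------
  01101110000010

Answer: 01101110000010 (7042)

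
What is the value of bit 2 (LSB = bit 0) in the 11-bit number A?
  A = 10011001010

Bit 2 is the 3rd from the right.
  10011001010
          ^
That bit is 0.

Answer: 0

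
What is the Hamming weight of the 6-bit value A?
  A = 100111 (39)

100111
1-bits at positions (from bit 0 = LSB): 0, 1, 2, 5
Count = 4

Answer: 4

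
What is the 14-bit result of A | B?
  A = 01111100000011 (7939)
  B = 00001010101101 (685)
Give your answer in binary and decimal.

Apply | to each column (1 where either bit is 1):
  01111100000011
| 00001010101101
----------------
  01111110101111

Answer: 01111110101111 (8111)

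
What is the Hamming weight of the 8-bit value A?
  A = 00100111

00100111
1-bits at positions (from bit 0 = LSB): 0, 1, 2, 5
Count = 4

Answer: 4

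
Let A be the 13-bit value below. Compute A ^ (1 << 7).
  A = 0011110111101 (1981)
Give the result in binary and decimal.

Mask = 1 << 7 = 0000010000000
Bit 7 of A is 1; XOR with the mask flips it to 0.
  0011110111101
^ 0000010000000
---------------
  0011100111101

Answer: 0011100111101 (1853)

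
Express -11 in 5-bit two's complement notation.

1. Binary of +11:  01011
2. Invert bits:     10100
3. Add 1:           10101

Answer: 10101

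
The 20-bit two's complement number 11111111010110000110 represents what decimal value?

MSB is 1, so the value is negative. Find the magnitude:
1. Invert bits:  00000000101001111001
2. Add 1:        00000000101001111010  = 2682
3. Apply sign:   -2682

Answer: -2682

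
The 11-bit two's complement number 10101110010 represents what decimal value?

MSB is 1, so the value is negative. Find the magnitude:
1. Invert bits:  01010001101
2. Add 1:        01010001110  = 654
3. Apply sign:   -654

Answer: -654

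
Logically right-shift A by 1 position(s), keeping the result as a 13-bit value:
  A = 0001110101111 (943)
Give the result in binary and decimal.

Logical shift right by 1: drop the bottom 1 bit(s), prepend 1 zero(s) on the left.
  0001110101111  ->  keep [000111010111], discard [1], prepend 0
= 0000111010111

Answer: 0000111010111 (471)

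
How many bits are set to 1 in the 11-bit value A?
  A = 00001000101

00001000101
1-bits at positions (from bit 0 = LSB): 0, 2, 6
Count = 3

Answer: 3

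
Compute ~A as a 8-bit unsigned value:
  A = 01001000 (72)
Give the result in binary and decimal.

Flip each bit (0->1, 1->0):
  01001000
  10110111

Answer: 10110111 (183)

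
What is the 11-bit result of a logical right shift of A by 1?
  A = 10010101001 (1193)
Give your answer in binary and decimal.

Logical shift right by 1: drop the bottom 1 bit(s), prepend 1 zero(s) on the left.
  10010101001  ->  keep [1001010100], discard [1], prepend 0
= 01001010100

Answer: 01001010100 (596)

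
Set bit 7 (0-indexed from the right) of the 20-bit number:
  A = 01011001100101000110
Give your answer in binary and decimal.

Mask = 1 << 7 = 00000000000010000000
Bit 7 of A is 0, so OR-ing with the mask flips it to 1.
  01011001100101000110
| 00000000000010000000
----------------------
  01011001100111000110

Answer: 01011001100111000110 (367046)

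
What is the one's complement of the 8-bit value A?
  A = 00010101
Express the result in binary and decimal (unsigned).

Flip each bit (0->1, 1->0):
  00010101
  11101010

Answer: 11101010 (234)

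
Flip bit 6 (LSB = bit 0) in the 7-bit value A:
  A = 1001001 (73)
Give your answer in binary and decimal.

Mask = 1 << 6 = 1000000
Bit 6 of A is 1; XOR with the mask flips it to 0.
  1001001
^ 1000000
---------
  0001001

Answer: 0001001 (9)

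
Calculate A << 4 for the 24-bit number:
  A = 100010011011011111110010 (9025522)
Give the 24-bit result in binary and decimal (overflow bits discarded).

Shift left by 4: drop the top 4 bit(s), append 4 zero(s) on the right.
  100010011011011111110010  ->  discard [1000], keep [10011011011111110010], append 0000
= 100110110111111100100000

Answer: 100110110111111100100000 (10190624)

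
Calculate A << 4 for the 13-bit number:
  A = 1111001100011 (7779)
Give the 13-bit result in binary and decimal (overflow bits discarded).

Shift left by 4: drop the top 4 bit(s), append 4 zero(s) on the right.
  1111001100011  ->  discard [1111], keep [001100011], append 0000
= 0011000110000

Answer: 0011000110000 (1584)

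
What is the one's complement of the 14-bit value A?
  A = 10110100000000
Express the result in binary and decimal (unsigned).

Flip each bit (0->1, 1->0):
  10110100000000
  01001011111111

Answer: 01001011111111 (4863)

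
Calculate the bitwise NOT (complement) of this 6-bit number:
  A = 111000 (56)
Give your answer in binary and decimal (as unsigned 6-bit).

Flip each bit (0->1, 1->0):
  111000
  000111

Answer: 000111 (7)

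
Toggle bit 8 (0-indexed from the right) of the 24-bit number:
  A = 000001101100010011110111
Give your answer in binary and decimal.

Mask = 1 << 8 = 000000000000000100000000
Bit 8 of A is 0; XOR with the mask flips it to 1.
  000001101100010011110111
^ 000000000000000100000000
--------------------------
  000001101100010111110111

Answer: 000001101100010111110111 (443895)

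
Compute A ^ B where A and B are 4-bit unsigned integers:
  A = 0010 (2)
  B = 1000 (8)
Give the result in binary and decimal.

Apply ^ to each column (1 where bits differ):
  0010
^ 1000
------
  1010

Answer: 1010 (10)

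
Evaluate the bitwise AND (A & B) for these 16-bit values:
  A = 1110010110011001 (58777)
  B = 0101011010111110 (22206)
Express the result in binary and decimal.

Apply & to each column (1 only where both bits are 1):
  1110010110011001
& 0101011010111110
------------------
  0100010010011000

Answer: 0100010010011000 (17560)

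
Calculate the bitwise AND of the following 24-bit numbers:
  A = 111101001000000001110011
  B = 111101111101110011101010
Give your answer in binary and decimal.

Apply & to each column (1 only where both bits are 1):
  111101001000000001110011
& 111101111101110011101010
--------------------------
  111101001000000001100010

Answer: 111101001000000001100010 (16023650)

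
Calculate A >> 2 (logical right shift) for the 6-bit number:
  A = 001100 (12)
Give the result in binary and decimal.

Logical shift right by 2: drop the bottom 2 bit(s), prepend 2 zero(s) on the left.
  001100  ->  keep [0011], discard [00], prepend 00
= 000011

Answer: 000011 (3)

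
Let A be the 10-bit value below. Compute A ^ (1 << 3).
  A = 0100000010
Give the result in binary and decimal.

Mask = 1 << 3 = 0000001000
Bit 3 of A is 0; XOR with the mask flips it to 1.
  0100000010
^ 0000001000
------------
  0100001010

Answer: 0100001010 (266)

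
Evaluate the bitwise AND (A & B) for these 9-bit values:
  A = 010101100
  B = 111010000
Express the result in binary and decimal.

Apply & to each column (1 only where both bits are 1):
  010101100
& 111010000
-----------
  010000000

Answer: 010000000 (128)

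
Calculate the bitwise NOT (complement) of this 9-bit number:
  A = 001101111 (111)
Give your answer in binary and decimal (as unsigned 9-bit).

Flip each bit (0->1, 1->0):
  001101111
  110010000

Answer: 110010000 (400)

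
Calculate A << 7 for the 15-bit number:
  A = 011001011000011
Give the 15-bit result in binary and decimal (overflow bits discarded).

Shift left by 7: drop the top 7 bit(s), append 7 zero(s) on the right.
  011001011000011  ->  discard [0110010], keep [11000011], append 0000000
= 110000110000000

Answer: 110000110000000 (24960)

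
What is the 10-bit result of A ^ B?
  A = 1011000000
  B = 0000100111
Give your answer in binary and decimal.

Apply ^ to each column (1 where bits differ):
  1011000000
^ 0000100111
------------
  1011100111

Answer: 1011100111 (743)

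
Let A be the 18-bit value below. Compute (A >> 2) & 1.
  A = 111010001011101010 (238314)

Bit 2 is the 3rd from the right.
  111010001011101010
                 ^
That bit is 0.

Answer: 0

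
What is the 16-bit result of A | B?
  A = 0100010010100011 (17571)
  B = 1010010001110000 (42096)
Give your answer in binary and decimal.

Apply | to each column (1 where either bit is 1):
  0100010010100011
| 1010010001110000
------------------
  1110010011110011

Answer: 1110010011110011 (58611)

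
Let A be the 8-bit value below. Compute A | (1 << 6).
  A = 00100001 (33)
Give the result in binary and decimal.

Mask = 1 << 6 = 01000000
Bit 6 of A is 0, so OR-ing with the mask flips it to 1.
  00100001
| 01000000
----------
  01100001

Answer: 01100001 (97)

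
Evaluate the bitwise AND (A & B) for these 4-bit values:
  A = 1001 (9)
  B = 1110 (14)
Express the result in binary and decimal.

Apply & to each column (1 only where both bits are 1):
  1001
& 1110
------
  1000

Answer: 1000 (8)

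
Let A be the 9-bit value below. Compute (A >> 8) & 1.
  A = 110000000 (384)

Bit 8 is the 9th from the right.
  110000000
  ^
That bit is 1.

Answer: 1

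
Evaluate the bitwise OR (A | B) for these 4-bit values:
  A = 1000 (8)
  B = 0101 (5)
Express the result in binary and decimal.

Apply | to each column (1 where either bit is 1):
  1000
| 0101
------
  1101

Answer: 1101 (13)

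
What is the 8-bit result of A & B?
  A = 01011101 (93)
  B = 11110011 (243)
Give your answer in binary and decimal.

Apply & to each column (1 only where both bits are 1):
  01011101
& 11110011
----------
  01010001

Answer: 01010001 (81)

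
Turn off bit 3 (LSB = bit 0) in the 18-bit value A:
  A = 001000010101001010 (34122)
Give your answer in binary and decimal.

Mask = ~(1 << 3) = 111111111111110111
Bit 3 of A is 1, so AND-ing with the mask clears it to 0.
  001000010101001010
& 111111111111110111
--------------------
  001000010101000010

Answer: 001000010101000010 (34114)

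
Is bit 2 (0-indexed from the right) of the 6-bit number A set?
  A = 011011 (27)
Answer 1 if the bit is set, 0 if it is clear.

Bit 2 is the 3rd from the right.
  011011
     ^
That bit is 0.

Answer: 0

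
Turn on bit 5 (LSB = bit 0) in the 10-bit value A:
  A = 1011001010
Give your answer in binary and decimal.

Mask = 1 << 5 = 0000100000
Bit 5 of A is 0, so OR-ing with the mask flips it to 1.
  1011001010
| 0000100000
------------
  1011101010

Answer: 1011101010 (746)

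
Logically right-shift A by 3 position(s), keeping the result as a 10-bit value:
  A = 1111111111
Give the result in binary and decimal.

Logical shift right by 3: drop the bottom 3 bit(s), prepend 3 zero(s) on the left.
  1111111111  ->  keep [1111111], discard [111], prepend 000
= 0001111111

Answer: 0001111111 (127)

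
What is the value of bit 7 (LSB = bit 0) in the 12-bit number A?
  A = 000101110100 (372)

Bit 7 is the 8th from the right.
  000101110100
      ^
That bit is 0.

Answer: 0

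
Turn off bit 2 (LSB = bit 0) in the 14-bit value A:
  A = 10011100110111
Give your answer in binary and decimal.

Mask = ~(1 << 2) = 11111111111011
Bit 2 of A is 1, so AND-ing with the mask clears it to 0.
  10011100110111
& 11111111111011
----------------
  10011100110011

Answer: 10011100110011 (10035)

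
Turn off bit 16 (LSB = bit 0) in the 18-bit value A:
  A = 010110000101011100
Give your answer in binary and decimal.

Mask = ~(1 << 16) = 101111111111111111
Bit 16 of A is 1, so AND-ing with the mask clears it to 0.
  010110000101011100
& 101111111111111111
--------------------
  000110000101011100

Answer: 000110000101011100 (24924)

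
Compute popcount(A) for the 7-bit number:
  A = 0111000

0111000
1-bits at positions (from bit 0 = LSB): 3, 4, 5
Count = 3

Answer: 3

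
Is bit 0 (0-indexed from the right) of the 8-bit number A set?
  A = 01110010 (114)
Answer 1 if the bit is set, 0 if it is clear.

Bit 0 is the 1st from the right.
  01110010
         ^
That bit is 0.

Answer: 0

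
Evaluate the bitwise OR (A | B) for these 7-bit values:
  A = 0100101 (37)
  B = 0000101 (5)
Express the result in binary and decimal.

Apply | to each column (1 where either bit is 1):
  0100101
| 0000101
---------
  0100101

Answer: 0100101 (37)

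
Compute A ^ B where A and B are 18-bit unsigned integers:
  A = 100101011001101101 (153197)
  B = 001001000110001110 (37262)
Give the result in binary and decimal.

Apply ^ to each column (1 where bits differ):
  100101011001101101
^ 001001000110001110
--------------------
  101100011111100011

Answer: 101100011111100011 (182243)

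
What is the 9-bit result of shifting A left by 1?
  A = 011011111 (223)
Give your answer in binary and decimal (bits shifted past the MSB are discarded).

Shift left by 1: drop the top 1 bit(s), append 1 zero(s) on the right.
  011011111  ->  discard [0], keep [11011111], append 0
= 110111110

Answer: 110111110 (446)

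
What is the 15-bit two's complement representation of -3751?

1. Binary of +3751:  000111010100111
2. Invert bits:     111000101011000
3. Add 1:           111000101011001

Answer: 111000101011001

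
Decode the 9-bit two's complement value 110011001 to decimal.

MSB is 1, so the value is negative. Find the magnitude:
1. Invert bits:  001100110
2. Add 1:        001100111  = 103
3. Apply sign:   -103

Answer: -103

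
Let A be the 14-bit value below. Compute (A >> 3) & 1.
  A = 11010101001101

Bit 3 is the 4th from the right.
  11010101001101
            ^
That bit is 1.

Answer: 1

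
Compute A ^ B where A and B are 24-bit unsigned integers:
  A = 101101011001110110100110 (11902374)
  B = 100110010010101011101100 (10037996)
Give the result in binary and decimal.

Apply ^ to each column (1 where bits differ):
  101101011001110110100110
^ 100110010010101011101100
--------------------------
  001011001011011101001010

Answer: 001011001011011101001010 (2930506)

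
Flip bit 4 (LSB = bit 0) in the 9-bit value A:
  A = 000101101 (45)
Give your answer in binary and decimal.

Mask = 1 << 4 = 000010000
Bit 4 of A is 0; XOR with the mask flips it to 1.
  000101101
^ 000010000
-----------
  000111101

Answer: 000111101 (61)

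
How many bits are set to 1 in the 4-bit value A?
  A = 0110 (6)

0110
1-bits at positions (from bit 0 = LSB): 1, 2
Count = 2

Answer: 2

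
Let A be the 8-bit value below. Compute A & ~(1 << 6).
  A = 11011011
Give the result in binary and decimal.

Mask = ~(1 << 6) = 10111111
Bit 6 of A is 1, so AND-ing with the mask clears it to 0.
  11011011
& 10111111
----------
  10011011

Answer: 10011011 (155)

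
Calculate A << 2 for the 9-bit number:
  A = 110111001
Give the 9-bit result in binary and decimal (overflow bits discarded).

Shift left by 2: drop the top 2 bit(s), append 2 zero(s) on the right.
  110111001  ->  discard [11], keep [0111001], append 00
= 011100100

Answer: 011100100 (228)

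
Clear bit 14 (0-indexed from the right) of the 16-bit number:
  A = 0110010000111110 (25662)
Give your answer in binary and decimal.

Mask = ~(1 << 14) = 1011111111111111
Bit 14 of A is 1, so AND-ing with the mask clears it to 0.
  0110010000111110
& 1011111111111111
------------------
  0010010000111110

Answer: 0010010000111110 (9278)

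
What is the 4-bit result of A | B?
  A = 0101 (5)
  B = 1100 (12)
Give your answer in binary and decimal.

Apply | to each column (1 where either bit is 1):
  0101
| 1100
------
  1101

Answer: 1101 (13)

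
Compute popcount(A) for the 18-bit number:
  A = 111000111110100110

111000111110100110
1-bits at positions (from bit 0 = LSB): 1, 2, 5, 7, 8, 9, 10, 11, 15, 16, 17
Count = 11

Answer: 11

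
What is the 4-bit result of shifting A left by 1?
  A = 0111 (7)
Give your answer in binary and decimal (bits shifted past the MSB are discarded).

Shift left by 1: drop the top 1 bit(s), append 1 zero(s) on the right.
  0111  ->  discard [0], keep [111], append 0
= 1110

Answer: 1110 (14)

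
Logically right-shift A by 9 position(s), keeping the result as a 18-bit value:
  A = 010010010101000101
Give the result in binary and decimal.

Logical shift right by 9: drop the bottom 9 bit(s), prepend 9 zero(s) on the left.
  010010010101000101  ->  keep [010010010], discard [101000101], prepend 000000000
= 000000000010010010

Answer: 000000000010010010 (146)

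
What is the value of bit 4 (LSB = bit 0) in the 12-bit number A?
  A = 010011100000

Bit 4 is the 5th from the right.
  010011100000
         ^
That bit is 0.

Answer: 0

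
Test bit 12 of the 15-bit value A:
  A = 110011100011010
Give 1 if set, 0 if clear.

Bit 12 is the 13th from the right.
  110011100011010
    ^
That bit is 0.

Answer: 0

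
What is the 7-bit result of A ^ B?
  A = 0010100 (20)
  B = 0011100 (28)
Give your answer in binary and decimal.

Apply ^ to each column (1 where bits differ):
  0010100
^ 0011100
---------
  0001000

Answer: 0001000 (8)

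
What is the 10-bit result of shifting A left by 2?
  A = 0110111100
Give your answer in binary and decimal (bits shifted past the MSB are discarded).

Shift left by 2: drop the top 2 bit(s), append 2 zero(s) on the right.
  0110111100  ->  discard [01], keep [10111100], append 00
= 1011110000

Answer: 1011110000 (752)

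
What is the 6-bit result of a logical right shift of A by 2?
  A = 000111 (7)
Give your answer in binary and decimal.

Logical shift right by 2: drop the bottom 2 bit(s), prepend 2 zero(s) on the left.
  000111  ->  keep [0001], discard [11], prepend 00
= 000001

Answer: 000001 (1)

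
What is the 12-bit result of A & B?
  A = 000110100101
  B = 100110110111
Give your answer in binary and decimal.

Apply & to each column (1 only where both bits are 1):
  000110100101
& 100110110111
--------------
  000110100101

Answer: 000110100101 (421)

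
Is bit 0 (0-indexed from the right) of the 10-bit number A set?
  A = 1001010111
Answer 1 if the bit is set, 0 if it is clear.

Bit 0 is the 1st from the right.
  1001010111
           ^
That bit is 1.

Answer: 1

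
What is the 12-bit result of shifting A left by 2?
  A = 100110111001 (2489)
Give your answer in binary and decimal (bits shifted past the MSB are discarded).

Shift left by 2: drop the top 2 bit(s), append 2 zero(s) on the right.
  100110111001  ->  discard [10], keep [0110111001], append 00
= 011011100100

Answer: 011011100100 (1764)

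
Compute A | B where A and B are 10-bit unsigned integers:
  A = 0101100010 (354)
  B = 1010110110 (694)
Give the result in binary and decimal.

Apply | to each column (1 where either bit is 1):
  0101100010
| 1010110110
------------
  1111110110

Answer: 1111110110 (1014)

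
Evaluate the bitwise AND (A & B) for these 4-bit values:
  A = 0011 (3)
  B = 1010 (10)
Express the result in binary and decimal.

Apply & to each column (1 only where both bits are 1):
  0011
& 1010
------
  0010

Answer: 0010 (2)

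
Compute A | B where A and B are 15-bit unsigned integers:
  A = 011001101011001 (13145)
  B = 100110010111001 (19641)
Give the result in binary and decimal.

Apply | to each column (1 where either bit is 1):
  011001101011001
| 100110010111001
-----------------
  111111111111001

Answer: 111111111111001 (32761)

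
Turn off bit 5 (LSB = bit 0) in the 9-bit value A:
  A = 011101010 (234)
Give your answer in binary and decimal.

Mask = ~(1 << 5) = 111011111
Bit 5 of A is 1, so AND-ing with the mask clears it to 0.
  011101010
& 111011111
-----------
  011001010

Answer: 011001010 (202)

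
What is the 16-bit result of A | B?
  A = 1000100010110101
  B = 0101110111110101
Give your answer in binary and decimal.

Apply | to each column (1 where either bit is 1):
  1000100010110101
| 0101110111110101
------------------
  1101110111110101

Answer: 1101110111110101 (56821)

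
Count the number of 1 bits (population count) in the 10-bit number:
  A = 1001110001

1001110001
1-bits at positions (from bit 0 = LSB): 0, 4, 5, 6, 9
Count = 5

Answer: 5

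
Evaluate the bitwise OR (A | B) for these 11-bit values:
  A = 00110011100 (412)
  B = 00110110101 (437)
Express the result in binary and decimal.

Apply | to each column (1 where either bit is 1):
  00110011100
| 00110110101
-------------
  00110111101

Answer: 00110111101 (445)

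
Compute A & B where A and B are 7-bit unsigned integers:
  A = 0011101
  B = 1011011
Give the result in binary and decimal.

Apply & to each column (1 only where both bits are 1):
  0011101
& 1011011
---------
  0011001

Answer: 0011001 (25)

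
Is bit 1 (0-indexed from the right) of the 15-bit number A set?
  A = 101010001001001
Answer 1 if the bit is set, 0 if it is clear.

Bit 1 is the 2nd from the right.
  101010001001001
               ^
That bit is 0.

Answer: 0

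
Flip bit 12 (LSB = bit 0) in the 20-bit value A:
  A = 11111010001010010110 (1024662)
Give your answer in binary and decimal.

Mask = 1 << 12 = 00000001000000000000
Bit 12 of A is 0; XOR with the mask flips it to 1.
  11111010001010010110
^ 00000001000000000000
----------------------
  11111011001010010110

Answer: 11111011001010010110 (1028758)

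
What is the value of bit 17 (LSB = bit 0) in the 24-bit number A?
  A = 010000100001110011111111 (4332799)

Bit 17 is the 18th from the right.
  010000100001110011111111
        ^
That bit is 1.

Answer: 1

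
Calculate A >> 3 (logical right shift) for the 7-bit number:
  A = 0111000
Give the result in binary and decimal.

Logical shift right by 3: drop the bottom 3 bit(s), prepend 3 zero(s) on the left.
  0111000  ->  keep [0111], discard [000], prepend 000
= 0000111

Answer: 0000111 (7)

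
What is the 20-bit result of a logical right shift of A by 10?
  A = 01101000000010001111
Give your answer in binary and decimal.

Logical shift right by 10: drop the bottom 10 bit(s), prepend 10 zero(s) on the left.
  01101000000010001111  ->  keep [0110100000], discard [0010001111], prepend 0000000000
= 00000000000110100000

Answer: 00000000000110100000 (416)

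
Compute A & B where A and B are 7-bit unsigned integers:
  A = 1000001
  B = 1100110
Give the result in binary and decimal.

Apply & to each column (1 only where both bits are 1):
  1000001
& 1100110
---------
  1000000

Answer: 1000000 (64)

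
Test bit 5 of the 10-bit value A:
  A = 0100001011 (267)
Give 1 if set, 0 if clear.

Bit 5 is the 6th from the right.
  0100001011
      ^
That bit is 0.

Answer: 0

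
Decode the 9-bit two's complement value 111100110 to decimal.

MSB is 1, so the value is negative. Find the magnitude:
1. Invert bits:  000011001
2. Add 1:        000011010  = 26
3. Apply sign:   -26

Answer: -26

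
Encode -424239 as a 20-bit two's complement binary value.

1. Binary of +424239:  01100111100100101111
2. Invert bits:     10011000011011010000
3. Add 1:           10011000011011010001

Answer: 10011000011011010001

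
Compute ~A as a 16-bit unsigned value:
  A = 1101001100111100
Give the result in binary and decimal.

Flip each bit (0->1, 1->0):
  1101001100111100
  0010110011000011

Answer: 0010110011000011 (11459)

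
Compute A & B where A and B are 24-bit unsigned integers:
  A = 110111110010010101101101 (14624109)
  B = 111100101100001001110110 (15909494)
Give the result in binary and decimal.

Apply & to each column (1 only where both bits are 1):
  110111110010010101101101
& 111100101100001001110110
--------------------------
  110100100000000001100100

Answer: 110100100000000001100100 (13762660)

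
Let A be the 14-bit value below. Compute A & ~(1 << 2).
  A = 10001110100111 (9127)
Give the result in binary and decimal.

Mask = ~(1 << 2) = 11111111111011
Bit 2 of A is 1, so AND-ing with the mask clears it to 0.
  10001110100111
& 11111111111011
----------------
  10001110100011

Answer: 10001110100011 (9123)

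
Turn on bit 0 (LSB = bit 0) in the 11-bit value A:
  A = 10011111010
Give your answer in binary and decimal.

Mask = 1 << 0 = 00000000001
Bit 0 of A is 0, so OR-ing with the mask flips it to 1.
  10011111010
| 00000000001
-------------
  10011111011

Answer: 10011111011 (1275)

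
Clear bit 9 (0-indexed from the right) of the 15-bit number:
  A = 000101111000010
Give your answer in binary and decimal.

Mask = ~(1 << 9) = 111110111111111
Bit 9 of A is 1, so AND-ing with the mask clears it to 0.
  000101111000010
& 111110111111111
-----------------
  000100111000010

Answer: 000100111000010 (2498)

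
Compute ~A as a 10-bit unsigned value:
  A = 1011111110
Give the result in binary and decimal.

Flip each bit (0->1, 1->0):
  1011111110
  0100000001

Answer: 0100000001 (257)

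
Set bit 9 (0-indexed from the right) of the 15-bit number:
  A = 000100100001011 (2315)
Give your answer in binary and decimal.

Mask = 1 << 9 = 000001000000000
Bit 9 of A is 0, so OR-ing with the mask flips it to 1.
  000100100001011
| 000001000000000
-----------------
  000101100001011

Answer: 000101100001011 (2827)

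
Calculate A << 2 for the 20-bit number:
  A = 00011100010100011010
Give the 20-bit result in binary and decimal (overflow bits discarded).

Shift left by 2: drop the top 2 bit(s), append 2 zero(s) on the right.
  00011100010100011010  ->  discard [00], keep [011100010100011010], append 00
= 01110001010001101000

Answer: 01110001010001101000 (463976)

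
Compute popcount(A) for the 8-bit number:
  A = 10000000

10000000
1-bits at positions (from bit 0 = LSB): 7
Count = 1

Answer: 1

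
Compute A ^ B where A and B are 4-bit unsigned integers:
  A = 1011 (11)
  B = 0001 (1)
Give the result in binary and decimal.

Apply ^ to each column (1 where bits differ):
  1011
^ 0001
------
  1010

Answer: 1010 (10)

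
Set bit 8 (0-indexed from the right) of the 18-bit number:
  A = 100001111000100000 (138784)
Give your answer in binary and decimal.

Mask = 1 << 8 = 000000000100000000
Bit 8 of A is 0, so OR-ing with the mask flips it to 1.
  100001111000100000
| 000000000100000000
--------------------
  100001111100100000

Answer: 100001111100100000 (139040)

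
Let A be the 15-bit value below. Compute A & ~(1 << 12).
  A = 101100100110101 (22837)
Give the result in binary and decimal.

Mask = ~(1 << 12) = 110111111111111
Bit 12 of A is 1, so AND-ing with the mask clears it to 0.
  101100100110101
& 110111111111111
-----------------
  100100100110101

Answer: 100100100110101 (18741)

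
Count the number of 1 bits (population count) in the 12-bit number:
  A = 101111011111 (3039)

101111011111
1-bits at positions (from bit 0 = LSB): 0, 1, 2, 3, 4, 6, 7, 8, 9, 11
Count = 10

Answer: 10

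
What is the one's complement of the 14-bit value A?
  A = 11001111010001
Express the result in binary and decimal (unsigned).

Flip each bit (0->1, 1->0):
  11001111010001
  00110000101110

Answer: 00110000101110 (3118)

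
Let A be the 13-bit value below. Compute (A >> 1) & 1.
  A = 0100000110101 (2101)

Bit 1 is the 2nd from the right.
  0100000110101
             ^
That bit is 0.

Answer: 0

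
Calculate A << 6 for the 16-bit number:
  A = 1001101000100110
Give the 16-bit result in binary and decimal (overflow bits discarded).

Shift left by 6: drop the top 6 bit(s), append 6 zero(s) on the right.
  1001101000100110  ->  discard [100110], keep [1000100110], append 000000
= 1000100110000000

Answer: 1000100110000000 (35200)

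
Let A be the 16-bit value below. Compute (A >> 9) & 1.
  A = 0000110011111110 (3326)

Bit 9 is the 10th from the right.
  0000110011111110
        ^
That bit is 0.

Answer: 0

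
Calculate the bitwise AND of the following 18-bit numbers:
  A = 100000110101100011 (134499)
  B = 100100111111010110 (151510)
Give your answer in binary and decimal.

Apply & to each column (1 only where both bits are 1):
  100000110101100011
& 100100111111010110
--------------------
  100000110101000010

Answer: 100000110101000010 (134466)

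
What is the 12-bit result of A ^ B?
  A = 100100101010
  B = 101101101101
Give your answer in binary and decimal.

Apply ^ to each column (1 where bits differ):
  100100101010
^ 101101101101
--------------
  001001000111

Answer: 001001000111 (583)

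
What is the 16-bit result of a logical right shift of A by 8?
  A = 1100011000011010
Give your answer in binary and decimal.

Logical shift right by 8: drop the bottom 8 bit(s), prepend 8 zero(s) on the left.
  1100011000011010  ->  keep [11000110], discard [00011010], prepend 00000000
= 0000000011000110

Answer: 0000000011000110 (198)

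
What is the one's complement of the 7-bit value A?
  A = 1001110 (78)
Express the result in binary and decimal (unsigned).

Flip each bit (0->1, 1->0):
  1001110
  0110001

Answer: 0110001 (49)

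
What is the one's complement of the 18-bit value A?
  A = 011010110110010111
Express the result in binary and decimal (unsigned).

Flip each bit (0->1, 1->0):
  011010110110010111
  100101001001101000

Answer: 100101001001101000 (152168)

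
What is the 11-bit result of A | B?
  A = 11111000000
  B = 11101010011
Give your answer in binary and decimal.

Apply | to each column (1 where either bit is 1):
  11111000000
| 11101010011
-------------
  11111010011

Answer: 11111010011 (2003)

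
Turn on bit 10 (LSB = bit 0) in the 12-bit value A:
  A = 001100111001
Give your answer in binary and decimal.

Mask = 1 << 10 = 010000000000
Bit 10 of A is 0, so OR-ing with the mask flips it to 1.
  001100111001
| 010000000000
--------------
  011100111001

Answer: 011100111001 (1849)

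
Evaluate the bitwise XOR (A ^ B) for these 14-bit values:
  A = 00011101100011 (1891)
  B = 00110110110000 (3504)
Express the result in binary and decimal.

Apply ^ to each column (1 where bits differ):
  00011101100011
^ 00110110110000
----------------
  00101011010011

Answer: 00101011010011 (2771)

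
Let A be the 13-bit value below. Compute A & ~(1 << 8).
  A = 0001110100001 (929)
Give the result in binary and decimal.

Mask = ~(1 << 8) = 1111011111111
Bit 8 of A is 1, so AND-ing with the mask clears it to 0.
  0001110100001
& 1111011111111
---------------
  0001010100001

Answer: 0001010100001 (673)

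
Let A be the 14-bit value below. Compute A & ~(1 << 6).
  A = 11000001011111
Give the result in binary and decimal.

Mask = ~(1 << 6) = 11111110111111
Bit 6 of A is 1, so AND-ing with the mask clears it to 0.
  11000001011111
& 11111110111111
----------------
  11000000011111

Answer: 11000000011111 (12319)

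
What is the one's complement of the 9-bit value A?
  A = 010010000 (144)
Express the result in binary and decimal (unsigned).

Flip each bit (0->1, 1->0):
  010010000
  101101111

Answer: 101101111 (367)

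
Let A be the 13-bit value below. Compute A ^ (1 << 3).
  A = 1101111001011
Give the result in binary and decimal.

Mask = 1 << 3 = 0000000001000
Bit 3 of A is 1; XOR with the mask flips it to 0.
  1101111001011
^ 0000000001000
---------------
  1101111000011

Answer: 1101111000011 (7107)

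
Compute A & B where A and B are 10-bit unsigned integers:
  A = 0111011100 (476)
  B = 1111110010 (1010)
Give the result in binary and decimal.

Apply & to each column (1 only where both bits are 1):
  0111011100
& 1111110010
------------
  0111010000

Answer: 0111010000 (464)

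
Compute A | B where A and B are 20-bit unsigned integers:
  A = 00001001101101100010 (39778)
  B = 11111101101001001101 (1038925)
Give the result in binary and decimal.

Apply | to each column (1 where either bit is 1):
  00001001101101100010
| 11111101101001001101
----------------------
  11111101101101101111

Answer: 11111101101101101111 (1039215)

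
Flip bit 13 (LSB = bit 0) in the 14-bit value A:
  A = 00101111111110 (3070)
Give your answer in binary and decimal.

Mask = 1 << 13 = 10000000000000
Bit 13 of A is 0; XOR with the mask flips it to 1.
  00101111111110
^ 10000000000000
----------------
  10101111111110

Answer: 10101111111110 (11262)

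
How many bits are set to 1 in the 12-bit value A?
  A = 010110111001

010110111001
1-bits at positions (from bit 0 = LSB): 0, 3, 4, 5, 7, 8, 10
Count = 7

Answer: 7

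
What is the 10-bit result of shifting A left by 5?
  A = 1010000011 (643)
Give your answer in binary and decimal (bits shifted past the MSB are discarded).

Shift left by 5: drop the top 5 bit(s), append 5 zero(s) on the right.
  1010000011  ->  discard [10100], keep [00011], append 00000
= 0001100000

Answer: 0001100000 (96)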